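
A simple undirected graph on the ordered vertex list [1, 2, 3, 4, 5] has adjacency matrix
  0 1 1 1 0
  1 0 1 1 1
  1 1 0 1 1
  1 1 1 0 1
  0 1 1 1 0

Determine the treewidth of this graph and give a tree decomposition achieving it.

Each bag holds 4 vertices, so the decomposition has width 3, which upper-bounds the treewidth. Conversely, {1, 2, 3, 4} is a clique of size 4, and the vertices of any clique must share a bag in every tree decomposition; so some bag has ≥ 4 vertices and tw(G) ≥ 3. The upper and lower bounds meet at 3, so that is the treewidth.

Treewidth 3.
Bags: B1 = {1, 2, 3, 4}  B2 = {2, 3, 4, 5}
Tree: B1–B2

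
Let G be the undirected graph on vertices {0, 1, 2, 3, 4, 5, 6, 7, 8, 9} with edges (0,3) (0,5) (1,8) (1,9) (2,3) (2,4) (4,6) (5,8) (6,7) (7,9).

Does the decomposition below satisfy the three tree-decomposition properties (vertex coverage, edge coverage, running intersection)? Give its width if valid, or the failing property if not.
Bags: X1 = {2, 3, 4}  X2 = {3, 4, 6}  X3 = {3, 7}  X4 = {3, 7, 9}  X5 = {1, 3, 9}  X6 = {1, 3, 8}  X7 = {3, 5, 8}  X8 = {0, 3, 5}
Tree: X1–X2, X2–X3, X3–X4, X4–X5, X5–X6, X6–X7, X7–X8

No — edge (6,7) lies in no bag.

A tree decomposition must satisfy three properties: every vertex lies in some bag; for every edge, both endpoints lie together in some bag; and for every vertex, the bags containing it form a connected subtree. Here edge (6,7) lies in no bag, so the decomposition is invalid.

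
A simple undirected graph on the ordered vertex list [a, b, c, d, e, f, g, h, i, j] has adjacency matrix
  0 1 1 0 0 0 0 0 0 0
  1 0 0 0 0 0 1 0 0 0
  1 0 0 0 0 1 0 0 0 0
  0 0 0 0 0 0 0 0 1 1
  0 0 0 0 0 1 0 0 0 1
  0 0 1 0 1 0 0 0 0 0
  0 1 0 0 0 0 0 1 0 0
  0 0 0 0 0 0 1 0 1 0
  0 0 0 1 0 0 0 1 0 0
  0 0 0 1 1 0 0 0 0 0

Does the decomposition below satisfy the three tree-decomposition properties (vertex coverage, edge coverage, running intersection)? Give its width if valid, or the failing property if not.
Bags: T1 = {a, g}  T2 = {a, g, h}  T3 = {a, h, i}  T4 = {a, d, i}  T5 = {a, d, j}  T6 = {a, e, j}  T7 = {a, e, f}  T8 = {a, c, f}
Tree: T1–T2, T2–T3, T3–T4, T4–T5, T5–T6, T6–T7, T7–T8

A tree decomposition must satisfy three properties: every vertex lies in some bag; for every edge, both endpoints lie together in some bag; and for every vertex, the bags containing it form a connected subtree. Here vertex b appears in no bag, so the decomposition is invalid.

No — vertex b appears in no bag.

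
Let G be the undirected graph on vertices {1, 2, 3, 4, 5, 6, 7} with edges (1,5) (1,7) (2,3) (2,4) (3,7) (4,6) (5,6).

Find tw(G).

A width-2 tree decomposition is:
Bags: B1 = {2, 4, 6}  B2 = {2, 3, 6}  B3 = {3, 6, 7}  B4 = {1, 6, 7}  B5 = {1, 5, 6}
Tree: B1–B2, B2–B3, B3–B4, B4–B5
Every bag has size at most 3, so the width is 3 − 1 = 2 and tw(G) ≤ 2. Since 6–4–2–3–7–1–5–6 is a cycle in G, G is not acyclic. Forests are exactly the graphs of treewidth ≤ 1, so tw(G) ≥ 2. Combining the bounds, tw(G) = 2.

2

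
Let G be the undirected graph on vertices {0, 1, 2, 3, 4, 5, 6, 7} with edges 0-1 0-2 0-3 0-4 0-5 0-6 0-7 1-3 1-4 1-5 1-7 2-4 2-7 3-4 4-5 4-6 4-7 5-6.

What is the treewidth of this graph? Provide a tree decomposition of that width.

Treewidth 3.
Bags: B1 = {0, 1, 3, 4}  B2 = {0, 1, 4, 5}  B3 = {0, 1, 4, 7}  B4 = {0, 4, 5, 6}  B5 = {0, 2, 4, 7}
Tree: B1–B2, B1–B3, B2–B4, B3–B5

Each bag holds 4 vertices, so the decomposition has width 3, which upper-bounds the treewidth. On the other hand G contains the 4-clique {0, 1, 3, 4}. A clique must lie in a single bag of any decomposition, so no decomposition can have width below 3. The upper and lower bounds meet at 3, so that is the treewidth.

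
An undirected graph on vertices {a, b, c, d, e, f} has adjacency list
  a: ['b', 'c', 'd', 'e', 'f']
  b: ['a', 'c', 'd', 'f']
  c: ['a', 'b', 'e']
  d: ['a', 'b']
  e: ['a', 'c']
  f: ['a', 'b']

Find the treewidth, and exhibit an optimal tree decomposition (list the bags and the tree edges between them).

Treewidth 2.
One optimal decomposition is:
Bags: B1 = {a, b, f}  B2 = {a, b, c}  B3 = {a, c, e}  B4 = {a, b, d}
Tree: B1–B2, B2–B3, B1–B4

The largest bag has 3 vertices, giving width 2; this decomposition certifies tw(G) ≤ 2. On the other hand G contains the 3-clique {a, c, e}. A clique must lie in a single bag of any decomposition, so no decomposition can have width below 2. The upper and lower bounds meet at 2, so that is the treewidth.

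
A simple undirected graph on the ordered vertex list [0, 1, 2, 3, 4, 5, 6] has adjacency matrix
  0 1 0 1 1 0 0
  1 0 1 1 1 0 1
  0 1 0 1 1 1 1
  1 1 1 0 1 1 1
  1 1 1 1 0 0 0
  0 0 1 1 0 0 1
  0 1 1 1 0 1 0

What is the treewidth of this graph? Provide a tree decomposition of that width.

The largest bag has 4 vertices, giving width 3; this decomposition certifies tw(G) ≤ 3. Conversely, {0, 1, 3, 4} is a clique of size 4, and the vertices of any clique must share a bag in every tree decomposition; so some bag has ≥ 4 vertices and tw(G) ≥ 3. Hence tw(G) = 3 exactly.

Treewidth 3.
One optimal decomposition is:
Bags: B1 = {1, 2, 3, 4}  B2 = {1, 2, 3, 6}  B3 = {2, 3, 5, 6}  B4 = {0, 1, 3, 4}
Tree: B1–B2, B2–B3, B1–B4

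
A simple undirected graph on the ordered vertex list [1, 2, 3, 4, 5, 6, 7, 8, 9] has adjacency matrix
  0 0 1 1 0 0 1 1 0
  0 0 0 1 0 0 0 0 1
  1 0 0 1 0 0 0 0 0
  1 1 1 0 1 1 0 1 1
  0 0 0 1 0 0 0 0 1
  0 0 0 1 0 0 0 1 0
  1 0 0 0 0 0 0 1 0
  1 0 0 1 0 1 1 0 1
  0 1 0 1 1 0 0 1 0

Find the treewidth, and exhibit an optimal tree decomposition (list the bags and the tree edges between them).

Treewidth 2.
Bags: B1 = {1, 4, 8}  B2 = {1, 7, 8}  B3 = {4, 8, 9}  B4 = {1, 3, 4}  B5 = {2, 4, 9}  B6 = {4, 5, 9}  B7 = {4, 6, 8}
Tree: B1–B2, B1–B3, B1–B4, B3–B5, B3–B6, B1–B7

The largest bag has 3 vertices, giving width 2; this decomposition certifies tw(G) ≤ 2. For the lower bound, the 3 vertices {1, 4, 8} are pairwise adjacent, and any tree decomposition puts a clique entirely inside one bag — forcing width ≥ 2. The upper and lower bounds meet at 2, so that is the treewidth.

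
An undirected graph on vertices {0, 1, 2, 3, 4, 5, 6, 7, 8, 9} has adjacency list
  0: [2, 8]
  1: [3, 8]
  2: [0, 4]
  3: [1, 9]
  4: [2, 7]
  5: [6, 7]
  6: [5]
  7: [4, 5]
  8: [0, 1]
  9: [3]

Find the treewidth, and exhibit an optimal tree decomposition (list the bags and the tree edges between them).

Treewidth 1.
Bags: B1 = {3, 9}  B2 = {1, 3}  B3 = {1, 8}  B4 = {0, 8}  B5 = {0, 2}  B6 = {2, 4}  B7 = {4, 7}  B8 = {5, 7}  B9 = {5, 6}
Tree: B1–B2, B2–B3, B3–B4, B4–B5, B5–B6, B6–B7, B7–B8, B8–B9

Every bag has size at most 2, so the width is 2 − 1 = 1 and tw(G) ≤ 1. Since G has at least one edge (e.g. 9–3), it is not an edgeless graph, so tw(G) ≥ 1. Combining the bounds, tw(G) = 1.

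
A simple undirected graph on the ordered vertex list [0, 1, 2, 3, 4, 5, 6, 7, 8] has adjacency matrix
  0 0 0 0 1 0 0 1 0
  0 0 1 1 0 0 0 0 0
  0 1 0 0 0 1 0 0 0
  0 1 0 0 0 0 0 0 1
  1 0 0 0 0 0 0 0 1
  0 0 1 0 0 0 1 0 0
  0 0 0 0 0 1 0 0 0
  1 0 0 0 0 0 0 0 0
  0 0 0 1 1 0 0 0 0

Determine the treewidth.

A width-1 tree decomposition is:
Bags: B1 = {0, 7}  B2 = {0, 4}  B3 = {4, 8}  B4 = {3, 8}  B5 = {1, 3}  B6 = {1, 2}  B7 = {2, 5}  B8 = {5, 6}
Tree: B1–B2, B2–B3, B3–B4, B4–B5, B5–B6, B6–B7, B7–B8
The largest bag has 2 vertices, giving width 1; this decomposition certifies tw(G) ≤ 1. G has an edge, so its treewidth is at least 1. Therefore the treewidth is 1.

1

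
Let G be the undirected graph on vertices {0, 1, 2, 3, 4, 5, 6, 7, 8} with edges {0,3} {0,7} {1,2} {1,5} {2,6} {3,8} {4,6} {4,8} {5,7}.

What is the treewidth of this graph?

A width-2 tree decomposition is:
Bags: B1 = {4, 6, 8}  B2 = {2, 6, 8}  B3 = {1, 2, 8}  B4 = {1, 5, 8}  B5 = {5, 7, 8}  B6 = {0, 7, 8}  B7 = {0, 3, 8}
Tree: B1–B2, B2–B3, B3–B4, B4–B5, B5–B6, B6–B7
Each bag holds 3 vertices, so the decomposition has width 2, which upper-bounds the treewidth. For the lower bound, G contains the cycle 8–4–6–2–1–5–7–0–3–8, so G is not a forest; only forests have treewidth ≤ 1, hence tw(G) ≥ 2. Combining the bounds, tw(G) = 2.

2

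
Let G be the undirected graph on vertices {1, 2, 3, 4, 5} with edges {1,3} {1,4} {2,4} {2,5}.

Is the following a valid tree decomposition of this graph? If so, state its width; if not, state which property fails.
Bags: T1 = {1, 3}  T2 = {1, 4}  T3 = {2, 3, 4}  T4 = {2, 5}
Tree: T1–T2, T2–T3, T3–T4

No — bags containing vertex 3 are not connected in the tree.

A tree decomposition must satisfy three properties: every vertex lies in some bag; for every edge, both endpoints lie together in some bag; and for every vertex, the bags containing it form a connected subtree. Here bags containing vertex 3 are not connected in the tree, so the decomposition is invalid.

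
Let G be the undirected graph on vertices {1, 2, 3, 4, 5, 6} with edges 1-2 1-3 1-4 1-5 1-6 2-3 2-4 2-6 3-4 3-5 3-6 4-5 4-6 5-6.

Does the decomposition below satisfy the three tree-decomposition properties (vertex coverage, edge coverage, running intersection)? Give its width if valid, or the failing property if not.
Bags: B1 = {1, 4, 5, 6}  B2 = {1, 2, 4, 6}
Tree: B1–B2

A tree decomposition must satisfy three properties: every vertex lies in some bag; for every edge, both endpoints lie together in some bag; and for every vertex, the bags containing it form a connected subtree. Here vertex 3 appears in no bag, so the decomposition is invalid.

No — vertex 3 appears in no bag.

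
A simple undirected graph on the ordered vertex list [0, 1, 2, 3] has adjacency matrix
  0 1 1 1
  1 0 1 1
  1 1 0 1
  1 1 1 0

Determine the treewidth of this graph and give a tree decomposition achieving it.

With just one bag of size 4, the width is 4 − 1 = 3, so tw(G) ≤ 3. On the other hand G contains the 4-clique {0, 1, 2, 3}. A clique must lie in a single bag of any decomposition, so no decomposition can have width below 3. The upper and lower bounds meet at 3, so that is the treewidth.

Treewidth 3.
One optimal decomposition is:
Bags: B1 = {0, 1, 2, 3}
Tree: (single bag)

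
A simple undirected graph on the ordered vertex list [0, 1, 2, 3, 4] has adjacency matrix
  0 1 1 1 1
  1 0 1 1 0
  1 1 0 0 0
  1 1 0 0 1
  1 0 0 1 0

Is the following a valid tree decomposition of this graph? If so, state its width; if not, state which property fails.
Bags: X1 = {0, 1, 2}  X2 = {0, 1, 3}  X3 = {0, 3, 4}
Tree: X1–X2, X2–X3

Vertex coverage: the bags together contain {0, 1, 2, 3, 4}, the full vertex set. Edge coverage: each edge of G has both endpoints in at least one bag. Running intersection: for every vertex, the bags containing it form a connected subtree. All three properties hold, so this is a valid tree decomposition of width max|bag| − 1 = 2, and hence tw(G) ≤ 2.

Yes; width 2.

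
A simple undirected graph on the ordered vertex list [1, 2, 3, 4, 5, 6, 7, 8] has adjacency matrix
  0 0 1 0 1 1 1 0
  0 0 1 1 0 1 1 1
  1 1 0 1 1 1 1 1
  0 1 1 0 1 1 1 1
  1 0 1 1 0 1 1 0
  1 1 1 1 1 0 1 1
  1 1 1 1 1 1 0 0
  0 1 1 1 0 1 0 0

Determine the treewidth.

4

A width-4 tree decomposition is:
Bags: B1 = {2, 3, 4, 6, 7}  B2 = {2, 3, 4, 6, 8}  B3 = {3, 4, 5, 6, 7}  B4 = {1, 3, 5, 6, 7}
Tree: B1–B2, B1–B3, B3–B4
The largest bag has 5 vertices, giving width 4; this decomposition certifies tw(G) ≤ 4. Conversely, {1, 3, 5, 6, 7} is a clique of size 5, and the vertices of any clique must share a bag in every tree decomposition; so some bag has ≥ 5 vertices and tw(G) ≥ 4. The upper and lower bounds meet at 4, so that is the treewidth.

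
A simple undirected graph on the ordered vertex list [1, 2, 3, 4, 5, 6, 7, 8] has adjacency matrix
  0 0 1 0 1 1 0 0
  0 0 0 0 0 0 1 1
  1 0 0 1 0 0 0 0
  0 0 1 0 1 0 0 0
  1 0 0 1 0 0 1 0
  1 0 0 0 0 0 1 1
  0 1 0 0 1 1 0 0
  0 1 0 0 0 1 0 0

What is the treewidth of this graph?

2

A width-2 tree decomposition is:
Bags: B1 = {2, 6, 8}  B2 = {2, 6, 7}  B3 = {1, 6, 7}  B4 = {1, 5, 7}  B5 = {1, 3, 5}  B6 = {3, 4, 5}
Tree: B1–B2, B2–B3, B3–B4, B4–B5, B5–B6
Each bag holds 3 vertices, so the decomposition has width 2, which upper-bounds the treewidth. The edges 8–2–7–6–8 form a cycle, so G is not a tree and its treewidth is at least 2. Hence tw(G) = 2 exactly.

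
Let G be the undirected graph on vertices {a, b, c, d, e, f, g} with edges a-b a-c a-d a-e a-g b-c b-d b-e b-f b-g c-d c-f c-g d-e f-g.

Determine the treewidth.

3

A width-3 tree decomposition is:
Bags: B1 = {a, b, c, g}  B2 = {b, c, f, g}  B3 = {a, b, c, d}  B4 = {a, b, d, e}
Tree: B1–B2, B1–B3, B3–B4
The largest bag has 4 vertices, giving width 3; this decomposition certifies tw(G) ≤ 3. On the other hand G contains the 4-clique {a, b, d, e}. A clique must lie in a single bag of any decomposition, so no decomposition can have width below 3. The upper and lower bounds meet at 3, so that is the treewidth.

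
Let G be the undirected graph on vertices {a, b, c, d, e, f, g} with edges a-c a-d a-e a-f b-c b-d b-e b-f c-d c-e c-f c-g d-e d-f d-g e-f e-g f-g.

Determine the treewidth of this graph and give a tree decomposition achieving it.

Each bag holds 5 vertices, so the decomposition has width 4, which upper-bounds the treewidth. Conversely, {c, d, e, f, g} is a clique of size 5, and the vertices of any clique must share a bag in every tree decomposition; so some bag has ≥ 5 vertices and tw(G) ≥ 4. Combining the bounds, tw(G) = 4.

Treewidth 4.
One such decomposition:
Bags: B1 = {b, c, d, e, f}  B2 = {c, d, e, f, g}  B3 = {a, c, d, e, f}
Tree: B1–B2, B1–B3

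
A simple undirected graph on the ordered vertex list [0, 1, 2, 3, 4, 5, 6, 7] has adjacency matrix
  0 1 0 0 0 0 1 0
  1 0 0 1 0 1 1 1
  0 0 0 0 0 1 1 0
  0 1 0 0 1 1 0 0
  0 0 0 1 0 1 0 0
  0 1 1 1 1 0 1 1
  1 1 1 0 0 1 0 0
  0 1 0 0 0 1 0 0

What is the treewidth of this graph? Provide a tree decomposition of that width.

Each bag holds 3 vertices, so the decomposition has width 2, which upper-bounds the treewidth. On the other hand G contains the 3-clique {0, 1, 6}. A clique must lie in a single bag of any decomposition, so no decomposition can have width below 2. The upper and lower bounds meet at 2, so that is the treewidth.

Treewidth 2.
One such decomposition:
Bags: B1 = {1, 5, 6}  B2 = {2, 5, 6}  B3 = {1, 5, 7}  B4 = {0, 1, 6}  B5 = {1, 3, 5}  B6 = {3, 4, 5}
Tree: B1–B2, B1–B3, B1–B4, B3–B5, B5–B6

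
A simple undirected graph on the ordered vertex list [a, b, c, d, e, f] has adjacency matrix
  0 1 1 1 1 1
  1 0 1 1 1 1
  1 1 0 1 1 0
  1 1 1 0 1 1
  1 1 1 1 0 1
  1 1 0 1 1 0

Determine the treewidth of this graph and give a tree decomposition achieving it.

Each bag holds 5 vertices, so the decomposition has width 4, which upper-bounds the treewidth. On the other hand G contains the 5-clique {a, b, c, d, e}. A clique must lie in a single bag of any decomposition, so no decomposition can have width below 4. Therefore the treewidth is 4.

Treewidth 4.
Bags: B1 = {a, b, d, e, f}  B2 = {a, b, c, d, e}
Tree: B1–B2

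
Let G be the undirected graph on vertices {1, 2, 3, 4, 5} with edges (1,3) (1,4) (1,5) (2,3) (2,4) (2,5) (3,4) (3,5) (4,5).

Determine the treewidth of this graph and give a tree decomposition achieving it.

Treewidth 3.
Bags: B1 = {1, 3, 4, 5}  B2 = {2, 3, 4, 5}
Tree: B1–B2

Each bag holds 4 vertices, so the decomposition has width 3, which upper-bounds the treewidth. On the other hand G contains the 4-clique {1, 3, 4, 5}. A clique must lie in a single bag of any decomposition, so no decomposition can have width below 3. Hence tw(G) = 3 exactly.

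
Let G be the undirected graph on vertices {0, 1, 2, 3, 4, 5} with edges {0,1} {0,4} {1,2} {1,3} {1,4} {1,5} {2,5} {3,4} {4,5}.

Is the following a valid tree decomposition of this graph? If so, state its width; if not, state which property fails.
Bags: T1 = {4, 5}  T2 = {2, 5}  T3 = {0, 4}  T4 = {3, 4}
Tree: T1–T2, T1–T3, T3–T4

A tree decomposition must satisfy three properties: every vertex lies in some bag; for every edge, both endpoints lie together in some bag; and for every vertex, the bags containing it form a connected subtree. Here vertex 1 appears in no bag, so the decomposition is invalid.

No — vertex 1 appears in no bag.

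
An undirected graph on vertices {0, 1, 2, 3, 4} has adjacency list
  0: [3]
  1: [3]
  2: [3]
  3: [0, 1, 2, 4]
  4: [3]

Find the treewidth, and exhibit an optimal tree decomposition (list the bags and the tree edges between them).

Every bag has size at most 2, so the width is 2 − 1 = 1 and tw(G) ≤ 1. Any graph with an edge has treewidth ≥ 1, and G has the edge 3–4. Hence tw(G) = 1 exactly.

Treewidth 1.
One such decomposition:
Bags: B1 = {3, 4}  B2 = {0, 3}  B3 = {1, 3}  B4 = {2, 3}
Tree: B1–B2, B2–B3, B3–B4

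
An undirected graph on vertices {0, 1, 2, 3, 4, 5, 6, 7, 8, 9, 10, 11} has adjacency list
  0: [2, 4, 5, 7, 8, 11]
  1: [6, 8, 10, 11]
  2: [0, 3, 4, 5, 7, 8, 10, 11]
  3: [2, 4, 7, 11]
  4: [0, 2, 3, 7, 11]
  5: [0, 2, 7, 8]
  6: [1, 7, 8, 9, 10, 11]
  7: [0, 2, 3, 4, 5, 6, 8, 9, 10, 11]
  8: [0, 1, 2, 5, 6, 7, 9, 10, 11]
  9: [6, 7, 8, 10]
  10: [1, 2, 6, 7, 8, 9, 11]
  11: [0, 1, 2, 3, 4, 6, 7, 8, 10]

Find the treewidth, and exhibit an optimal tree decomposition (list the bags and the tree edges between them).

Every bag has size at most 5, so the width is 5 − 1 = 4 and tw(G) ≤ 4. Conversely, {1, 6, 8, 10, 11} is a clique of size 5, and the vertices of any clique must share a bag in every tree decomposition; so some bag has ≥ 5 vertices and tw(G) ≥ 4. Therefore the treewidth is 4.

Treewidth 4.
One such decomposition:
Bags: B1 = {0, 2, 7, 8, 11}  B2 = {0, 2, 4, 7, 11}  B3 = {2, 7, 8, 10, 11}  B4 = {6, 7, 8, 10, 11}  B5 = {2, 3, 4, 7, 11}  B6 = {0, 2, 5, 7, 8}  B7 = {6, 7, 8, 9, 10}  B8 = {1, 6, 8, 10, 11}
Tree: B1–B2, B1–B3, B3–B4, B2–B5, B1–B6, B4–B7, B4–B8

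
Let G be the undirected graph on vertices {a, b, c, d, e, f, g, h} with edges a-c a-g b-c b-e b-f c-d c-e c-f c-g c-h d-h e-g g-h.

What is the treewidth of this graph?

2

A width-2 tree decomposition is:
Bags: B1 = {c, e, g}  B2 = {b, c, e}  B3 = {a, c, g}  B4 = {b, c, f}  B5 = {c, g, h}  B6 = {c, d, h}
Tree: B1–B2, B1–B3, B2–B4, B3–B5, B5–B6
Every bag has size at most 3, so the width is 3 − 1 = 2 and tw(G) ≤ 2. On the other hand G contains the 3-clique {c, d, h}. A clique must lie in a single bag of any decomposition, so no decomposition can have width below 2. The upper and lower bounds meet at 2, so that is the treewidth.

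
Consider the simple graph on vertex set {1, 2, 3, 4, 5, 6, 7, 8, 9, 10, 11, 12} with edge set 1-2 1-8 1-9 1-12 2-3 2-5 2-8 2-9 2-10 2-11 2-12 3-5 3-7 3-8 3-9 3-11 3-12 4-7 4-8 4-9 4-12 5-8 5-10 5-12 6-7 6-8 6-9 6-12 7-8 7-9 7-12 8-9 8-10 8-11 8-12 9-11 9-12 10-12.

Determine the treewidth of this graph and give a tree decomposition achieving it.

The largest bag has 5 vertices, giving width 4; this decomposition certifies tw(G) ≤ 4. On the other hand G contains the 5-clique {2, 3, 8, 9, 11}. A clique must lie in a single bag of any decomposition, so no decomposition can have width below 4. The upper and lower bounds meet at 4, so that is the treewidth.

Treewidth 4.
One such decomposition:
Bags: B1 = {2, 3, 8, 9, 12}  B2 = {3, 7, 8, 9, 12}  B3 = {4, 7, 8, 9, 12}  B4 = {2, 3, 5, 8, 12}  B5 = {2, 3, 8, 9, 11}  B6 = {6, 7, 8, 9, 12}  B7 = {1, 2, 8, 9, 12}  B8 = {2, 5, 8, 10, 12}
Tree: B1–B2, B2–B3, B1–B4, B1–B5, B2–B6, B1–B7, B4–B8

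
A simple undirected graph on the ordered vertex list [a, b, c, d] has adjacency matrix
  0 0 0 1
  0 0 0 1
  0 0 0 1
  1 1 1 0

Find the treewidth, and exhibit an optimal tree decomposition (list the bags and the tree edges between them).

Each bag holds 2 vertices, so the decomposition has width 1, which upper-bounds the treewidth. G has an edge, so its treewidth is at least 1. Combining the bounds, tw(G) = 1.

Treewidth 1.
One optimal decomposition is:
Bags: B1 = {a, d}  B2 = {b, d}  B3 = {c, d}
Tree: B1–B2, B2–B3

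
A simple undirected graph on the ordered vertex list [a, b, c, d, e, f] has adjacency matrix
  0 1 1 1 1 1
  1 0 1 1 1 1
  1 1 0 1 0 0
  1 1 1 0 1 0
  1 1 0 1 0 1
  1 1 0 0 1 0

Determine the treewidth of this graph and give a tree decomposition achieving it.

Treewidth 3.
Bags: B1 = {a, b, d, e}  B2 = {a, b, e, f}  B3 = {a, b, c, d}
Tree: B1–B2, B1–B3

The largest bag has 4 vertices, giving width 3; this decomposition certifies tw(G) ≤ 3. For the lower bound, the 4 vertices {a, b, d, e} are pairwise adjacent, and any tree decomposition puts a clique entirely inside one bag — forcing width ≥ 3. Hence tw(G) = 3 exactly.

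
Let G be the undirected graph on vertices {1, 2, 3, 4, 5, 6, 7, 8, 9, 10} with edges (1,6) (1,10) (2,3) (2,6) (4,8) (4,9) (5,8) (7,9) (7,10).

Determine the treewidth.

A width-1 tree decomposition is:
Bags: B1 = {2, 3}  B2 = {2, 6}  B3 = {1, 6}  B4 = {1, 10}  B5 = {7, 10}  B6 = {7, 9}  B7 = {4, 9}  B8 = {4, 8}  B9 = {5, 8}
Tree: B1–B2, B2–B3, B3–B4, B4–B5, B5–B6, B6–B7, B7–B8, B8–B9
The largest bag has 2 vertices, giving width 1; this decomposition certifies tw(G) ≤ 1. Since G has at least one edge (e.g. 3–2), it is not an edgeless graph, so tw(G) ≥ 1. The upper and lower bounds meet at 1, so that is the treewidth.

1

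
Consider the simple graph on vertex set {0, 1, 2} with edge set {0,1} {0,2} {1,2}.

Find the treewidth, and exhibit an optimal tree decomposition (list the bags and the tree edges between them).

A single bag containing all 3 vertices is trivially a valid decomposition of width 2. For the lower bound, the 3 vertices {0, 1, 2} are pairwise adjacent, and any tree decomposition puts a clique entirely inside one bag — forcing width ≥ 2. The upper and lower bounds meet at 2, so that is the treewidth.

Treewidth 2.
Bags: B1 = {0, 1, 2}
Tree: (single bag)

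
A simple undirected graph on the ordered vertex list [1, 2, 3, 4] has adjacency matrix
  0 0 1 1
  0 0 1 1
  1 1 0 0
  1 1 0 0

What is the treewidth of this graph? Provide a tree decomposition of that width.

Treewidth 2.
One optimal decomposition is:
Bags: B1 = {1, 2, 4}  B2 = {1, 2, 3}
Tree: B1–B2

Each bag holds 3 vertices, so the decomposition has width 2, which upper-bounds the treewidth. The edges 1–4–2–3–1 form a cycle, so G is not a tree and its treewidth is at least 2. Therefore the treewidth is 2.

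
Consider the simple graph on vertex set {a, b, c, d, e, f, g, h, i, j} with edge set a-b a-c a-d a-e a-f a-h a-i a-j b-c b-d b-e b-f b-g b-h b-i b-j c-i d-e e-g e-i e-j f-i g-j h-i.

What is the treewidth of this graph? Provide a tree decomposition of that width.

The largest bag has 4 vertices, giving width 3; this decomposition certifies tw(G) ≤ 3. For the lower bound, the 4 vertices {b, e, g, j} are pairwise adjacent, and any tree decomposition puts a clique entirely inside one bag — forcing width ≥ 3. Therefore the treewidth is 3.

Treewidth 3.
Bags: B1 = {a, b, e, i}  B2 = {a, b, c, i}  B3 = {a, b, f, i}  B4 = {a, b, e, j}  B5 = {b, e, g, j}  B6 = {a, b, h, i}  B7 = {a, b, d, e}
Tree: B1–B2, B1–B3, B1–B4, B4–B5, B1–B6, B4–B7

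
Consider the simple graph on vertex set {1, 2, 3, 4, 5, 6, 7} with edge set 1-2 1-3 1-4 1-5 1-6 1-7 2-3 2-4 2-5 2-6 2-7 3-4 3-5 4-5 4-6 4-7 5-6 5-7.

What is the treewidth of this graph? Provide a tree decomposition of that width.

Every bag has size at most 5, so the width is 5 − 1 = 4 and tw(G) ≤ 4. On the other hand G contains the 5-clique {1, 2, 3, 4, 5}. A clique must lie in a single bag of any decomposition, so no decomposition can have width below 4. Therefore the treewidth is 4.

Treewidth 4.
Bags: B1 = {1, 2, 3, 4, 5}  B2 = {1, 2, 4, 5, 6}  B3 = {1, 2, 4, 5, 7}
Tree: B1–B2, B2–B3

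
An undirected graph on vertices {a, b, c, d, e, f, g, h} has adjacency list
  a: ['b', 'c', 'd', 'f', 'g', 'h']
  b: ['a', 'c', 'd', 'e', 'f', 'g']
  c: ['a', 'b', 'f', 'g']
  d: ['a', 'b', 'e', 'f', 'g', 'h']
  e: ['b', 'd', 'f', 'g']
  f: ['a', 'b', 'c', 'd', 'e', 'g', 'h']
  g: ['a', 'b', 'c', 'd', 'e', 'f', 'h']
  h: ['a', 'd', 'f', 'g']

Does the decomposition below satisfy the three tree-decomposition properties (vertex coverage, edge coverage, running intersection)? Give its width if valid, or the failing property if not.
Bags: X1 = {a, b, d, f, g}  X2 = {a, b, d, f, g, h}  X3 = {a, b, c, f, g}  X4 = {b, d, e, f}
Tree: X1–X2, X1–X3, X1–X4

No — edge (g,e) lies in no bag.

A tree decomposition must satisfy three properties: every vertex lies in some bag; for every edge, both endpoints lie together in some bag; and for every vertex, the bags containing it form a connected subtree. Here edge (g,e) lies in no bag, so the decomposition is invalid.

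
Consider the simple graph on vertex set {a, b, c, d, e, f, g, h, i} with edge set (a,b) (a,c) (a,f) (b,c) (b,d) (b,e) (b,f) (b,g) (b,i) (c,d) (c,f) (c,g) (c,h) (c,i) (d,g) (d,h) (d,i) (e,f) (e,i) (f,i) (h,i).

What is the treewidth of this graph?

3

A width-3 tree decomposition is:
Bags: B1 = {b, c, d, i}  B2 = {b, c, f, i}  B3 = {c, d, h, i}  B4 = {a, b, c, f}  B5 = {b, c, d, g}  B6 = {b, e, f, i}
Tree: B1–B2, B1–B3, B2–B4, B1–B5, B2–B6
The largest bag has 4 vertices, giving width 3; this decomposition certifies tw(G) ≤ 3. For the lower bound, the 4 vertices {c, d, h, i} are pairwise adjacent, and any tree decomposition puts a clique entirely inside one bag — forcing width ≥ 3. The upper and lower bounds meet at 3, so that is the treewidth.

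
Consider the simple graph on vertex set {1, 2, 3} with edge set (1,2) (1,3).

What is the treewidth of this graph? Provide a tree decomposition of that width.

Each bag holds 2 vertices, so the decomposition has width 1, which upper-bounds the treewidth. G has an edge, so its treewidth is at least 1. Combining the bounds, tw(G) = 1.

Treewidth 1.
One optimal decomposition is:
Bags: B1 = {1, 3}  B2 = {1, 2}
Tree: B1–B2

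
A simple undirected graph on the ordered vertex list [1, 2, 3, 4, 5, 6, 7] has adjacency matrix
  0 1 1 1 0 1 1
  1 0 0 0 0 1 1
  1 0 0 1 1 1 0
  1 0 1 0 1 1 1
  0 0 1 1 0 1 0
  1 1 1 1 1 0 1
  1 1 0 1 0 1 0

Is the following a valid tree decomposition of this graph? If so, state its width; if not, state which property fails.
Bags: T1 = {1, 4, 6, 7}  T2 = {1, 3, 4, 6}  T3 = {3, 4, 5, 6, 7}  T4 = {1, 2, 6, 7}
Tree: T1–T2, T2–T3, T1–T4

A tree decomposition must satisfy three properties: every vertex lies in some bag; for every edge, both endpoints lie together in some bag; and for every vertex, the bags containing it form a connected subtree. Here bags containing vertex 7 are not connected in the tree, so the decomposition is invalid.

No — bags containing vertex 7 are not connected in the tree.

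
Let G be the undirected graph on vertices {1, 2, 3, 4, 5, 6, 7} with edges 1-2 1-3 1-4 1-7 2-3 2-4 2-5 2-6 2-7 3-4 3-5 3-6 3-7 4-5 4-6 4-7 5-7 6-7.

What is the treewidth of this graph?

4

A width-4 tree decomposition is:
Bags: B1 = {2, 3, 4, 5, 7}  B2 = {2, 3, 4, 6, 7}  B3 = {1, 2, 3, 4, 7}
Tree: B1–B2, B1–B3
Each bag holds 5 vertices, so the decomposition has width 4, which upper-bounds the treewidth. Conversely, {1, 2, 3, 4, 7} is a clique of size 5, and the vertices of any clique must share a bag in every tree decomposition; so some bag has ≥ 5 vertices and tw(G) ≥ 4. The upper and lower bounds meet at 4, so that is the treewidth.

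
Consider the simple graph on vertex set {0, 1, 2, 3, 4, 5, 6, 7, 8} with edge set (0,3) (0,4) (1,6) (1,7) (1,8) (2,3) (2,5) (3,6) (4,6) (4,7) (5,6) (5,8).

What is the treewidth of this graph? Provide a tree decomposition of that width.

Treewidth 3.
One optimal decomposition is:
Bags: B1 = {0, 2, 3, 4}  B2 = {2, 3, 4, 6}  B3 = {2, 4, 5, 6}  B4 = {4, 5, 6, 7}  B5 = {1, 5, 6, 7}  B6 = {1, 5, 7, 8}
Tree: B1–B2, B2–B3, B3–B4, B4–B5, B5–B6

Each bag holds 4 vertices, so the decomposition has width 3, which upper-bounds the treewidth. For the lower bound: the 4 vertex sets {0,2,3}, {4}, {6}, {1,5,7,8} are disjoint, each induces a connected subgraph, and every pair is joined by at least one edge of G. Contracting each set to a single vertex therefore yields K_{4} as a minor, and since treewidth is minor-monotone, tw(G) ≥ tw(K_{4}) = 3. The upper and lower bounds meet at 3, so that is the treewidth.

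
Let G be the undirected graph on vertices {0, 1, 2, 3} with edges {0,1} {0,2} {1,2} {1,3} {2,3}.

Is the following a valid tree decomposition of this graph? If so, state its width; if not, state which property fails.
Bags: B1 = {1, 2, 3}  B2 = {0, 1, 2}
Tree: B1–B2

Every vertex of G appears in some bag (union = {0, 1, 2, 3}); every edge is covered by a bag; and for each vertex v the set of bags containing v is connected in the bag tree. The decomposition is therefore valid. The largest bag has 3 vertices, so the width is 2.

Yes; width 2.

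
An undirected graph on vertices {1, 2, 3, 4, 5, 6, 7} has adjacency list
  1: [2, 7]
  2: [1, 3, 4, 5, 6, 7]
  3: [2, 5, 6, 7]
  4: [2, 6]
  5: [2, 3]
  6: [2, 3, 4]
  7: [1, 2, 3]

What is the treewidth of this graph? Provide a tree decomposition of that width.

Treewidth 2.
Bags: B1 = {2, 3, 6}  B2 = {2, 3, 7}  B3 = {2, 4, 6}  B4 = {1, 2, 7}  B5 = {2, 3, 5}
Tree: B1–B2, B1–B3, B2–B4, B2–B5

The largest bag has 3 vertices, giving width 2; this decomposition certifies tw(G) ≤ 2. On the other hand G contains the 3-clique {1, 2, 7}. A clique must lie in a single bag of any decomposition, so no decomposition can have width below 2. Hence tw(G) = 2 exactly.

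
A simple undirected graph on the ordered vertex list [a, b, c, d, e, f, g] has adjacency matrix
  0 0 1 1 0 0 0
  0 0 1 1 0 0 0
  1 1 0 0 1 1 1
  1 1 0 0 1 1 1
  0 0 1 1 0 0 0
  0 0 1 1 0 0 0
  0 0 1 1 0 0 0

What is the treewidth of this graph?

2

A width-2 tree decomposition is:
Bags: B1 = {a, c, d}  B2 = {c, d, e}  B3 = {c, d, f}  B4 = {b, c, d}  B5 = {c, d, g}
Tree: B1–B2, B2–B3, B3–B4, B4–B5
The largest bag has 3 vertices, giving width 2; this decomposition certifies tw(G) ≤ 2. For the lower bound, G contains the cycle c–a–d–e–c, so G is not a forest; only forests have treewidth ≤ 1, hence tw(G) ≥ 2. Combining the bounds, tw(G) = 2.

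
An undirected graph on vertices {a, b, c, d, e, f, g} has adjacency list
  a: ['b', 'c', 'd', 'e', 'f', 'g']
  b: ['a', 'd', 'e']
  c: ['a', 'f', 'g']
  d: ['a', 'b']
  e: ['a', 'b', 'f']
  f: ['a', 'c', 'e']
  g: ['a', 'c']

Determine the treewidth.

A width-2 tree decomposition is:
Bags: B1 = {a, b, d}  B2 = {a, b, e}  B3 = {a, e, f}  B4 = {a, c, f}  B5 = {a, c, g}
Tree: B1–B2, B2–B3, B3–B4, B4–B5
The largest bag has 3 vertices, giving width 2; this decomposition certifies tw(G) ≤ 2. Conversely, {a, b, d} is a clique of size 3, and the vertices of any clique must share a bag in every tree decomposition; so some bag has ≥ 3 vertices and tw(G) ≥ 2. The upper and lower bounds meet at 2, so that is the treewidth.

2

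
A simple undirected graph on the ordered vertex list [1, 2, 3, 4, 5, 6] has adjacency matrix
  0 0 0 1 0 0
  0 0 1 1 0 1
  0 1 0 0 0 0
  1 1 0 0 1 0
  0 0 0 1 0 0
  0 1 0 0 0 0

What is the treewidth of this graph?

A width-1 tree decomposition is:
Bags: B1 = {2, 4}  B2 = {2, 3}  B3 = {4, 5}  B4 = {2, 6}  B5 = {1, 4}
Tree: B1–B2, B1–B3, B2–B4, B1–B5
Each bag holds 2 vertices, so the decomposition has width 1, which upper-bounds the treewidth. G has an edge, so its treewidth is at least 1. The upper and lower bounds meet at 1, so that is the treewidth.

1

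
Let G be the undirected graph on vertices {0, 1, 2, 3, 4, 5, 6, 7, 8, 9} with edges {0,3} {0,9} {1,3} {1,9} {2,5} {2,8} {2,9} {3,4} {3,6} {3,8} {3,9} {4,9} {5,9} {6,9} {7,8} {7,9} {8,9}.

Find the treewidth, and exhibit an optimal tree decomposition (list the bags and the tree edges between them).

The largest bag has 3 vertices, giving width 2; this decomposition certifies tw(G) ≤ 2. For the lower bound, the 3 vertices {2, 8, 9} are pairwise adjacent, and any tree decomposition puts a clique entirely inside one bag — forcing width ≥ 2. Hence tw(G) = 2 exactly.

Treewidth 2.
One optimal decomposition is:
Bags: B1 = {3, 6, 9}  B2 = {3, 8, 9}  B3 = {1, 3, 9}  B4 = {2, 8, 9}  B5 = {3, 4, 9}  B6 = {7, 8, 9}  B7 = {2, 5, 9}  B8 = {0, 3, 9}
Tree: B1–B2, B1–B3, B2–B4, B1–B5, B4–B6, B4–B7, B3–B8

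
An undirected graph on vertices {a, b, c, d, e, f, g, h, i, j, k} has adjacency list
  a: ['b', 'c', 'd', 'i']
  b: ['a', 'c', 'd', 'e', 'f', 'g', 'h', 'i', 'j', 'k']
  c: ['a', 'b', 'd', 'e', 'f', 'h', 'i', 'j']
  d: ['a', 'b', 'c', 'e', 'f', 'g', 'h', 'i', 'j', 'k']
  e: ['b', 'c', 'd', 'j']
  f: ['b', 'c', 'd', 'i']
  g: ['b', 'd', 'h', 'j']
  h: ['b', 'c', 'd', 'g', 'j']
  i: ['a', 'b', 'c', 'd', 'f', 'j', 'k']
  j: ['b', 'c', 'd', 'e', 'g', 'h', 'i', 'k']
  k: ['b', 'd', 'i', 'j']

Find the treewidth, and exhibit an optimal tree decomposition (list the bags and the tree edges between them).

Treewidth 4.
Bags: B1 = {b, c, d, i, j}  B2 = {b, d, i, j, k}  B3 = {b, c, d, h, j}  B4 = {b, c, d, f, i}  B5 = {b, c, d, e, j}  B6 = {a, b, c, d, i}  B7 = {b, d, g, h, j}
Tree: B1–B2, B1–B3, B1–B4, B3–B5, B1–B6, B3–B7

Each bag holds 5 vertices, so the decomposition has width 4, which upper-bounds the treewidth. Conversely, {b, d, g, h, j} is a clique of size 5, and the vertices of any clique must share a bag in every tree decomposition; so some bag has ≥ 5 vertices and tw(G) ≥ 4. Hence tw(G) = 4 exactly.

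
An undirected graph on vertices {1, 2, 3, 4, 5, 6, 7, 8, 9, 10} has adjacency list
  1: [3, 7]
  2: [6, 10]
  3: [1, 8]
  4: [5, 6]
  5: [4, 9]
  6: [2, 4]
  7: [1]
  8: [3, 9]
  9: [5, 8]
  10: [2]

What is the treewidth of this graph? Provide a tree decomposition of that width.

Each bag holds 2 vertices, so the decomposition has width 1, which upper-bounds the treewidth. Any graph with an edge has treewidth ≥ 1, and G has the edge 7–1. Hence tw(G) = 1 exactly.

Treewidth 1.
One such decomposition:
Bags: B1 = {1, 7}  B2 = {1, 3}  B3 = {3, 8}  B4 = {8, 9}  B5 = {5, 9}  B6 = {4, 5}  B7 = {4, 6}  B8 = {2, 6}  B9 = {2, 10}
Tree: B1–B2, B2–B3, B3–B4, B4–B5, B5–B6, B6–B7, B7–B8, B8–B9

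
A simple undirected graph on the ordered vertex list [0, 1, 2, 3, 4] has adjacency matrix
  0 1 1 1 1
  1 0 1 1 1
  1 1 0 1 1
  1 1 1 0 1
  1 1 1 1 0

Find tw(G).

4

A width-4 tree decomposition is:
Bags: B1 = {0, 1, 2, 3, 4}
Tree: (single bag)
With just one bag of size 5, the width is 5 − 1 = 4, so tw(G) ≤ 4. Conversely, {0, 1, 2, 3, 4} is a clique of size 5, and the vertices of any clique must share a bag in every tree decomposition; so some bag has ≥ 5 vertices and tw(G) ≥ 4. The upper and lower bounds meet at 4, so that is the treewidth.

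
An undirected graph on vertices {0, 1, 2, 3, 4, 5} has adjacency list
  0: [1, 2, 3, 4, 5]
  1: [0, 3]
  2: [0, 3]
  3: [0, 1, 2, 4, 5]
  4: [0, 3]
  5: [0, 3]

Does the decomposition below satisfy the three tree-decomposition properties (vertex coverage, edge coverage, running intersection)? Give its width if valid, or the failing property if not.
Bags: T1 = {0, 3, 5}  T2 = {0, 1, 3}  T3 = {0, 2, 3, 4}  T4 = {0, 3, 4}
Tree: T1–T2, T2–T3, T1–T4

No — bags containing vertex 4 are not connected in the tree.

A tree decomposition must satisfy three properties: every vertex lies in some bag; for every edge, both endpoints lie together in some bag; and for every vertex, the bags containing it form a connected subtree. Here bags containing vertex 4 are not connected in the tree, so the decomposition is invalid.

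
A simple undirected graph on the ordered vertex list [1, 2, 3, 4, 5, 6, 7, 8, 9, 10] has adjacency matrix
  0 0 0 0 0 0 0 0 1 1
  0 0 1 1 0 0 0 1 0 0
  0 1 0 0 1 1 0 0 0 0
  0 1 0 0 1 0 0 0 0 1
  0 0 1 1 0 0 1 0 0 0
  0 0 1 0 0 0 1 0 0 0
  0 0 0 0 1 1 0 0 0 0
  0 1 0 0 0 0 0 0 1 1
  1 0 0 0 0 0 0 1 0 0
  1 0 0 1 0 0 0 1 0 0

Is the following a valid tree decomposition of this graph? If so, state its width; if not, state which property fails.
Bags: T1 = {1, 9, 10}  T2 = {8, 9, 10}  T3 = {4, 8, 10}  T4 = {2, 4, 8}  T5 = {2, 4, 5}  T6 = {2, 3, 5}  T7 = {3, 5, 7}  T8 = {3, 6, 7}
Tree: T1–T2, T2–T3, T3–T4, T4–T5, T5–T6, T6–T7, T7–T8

Vertex coverage: the bags together contain {1, 2, 3, 4, 5, 6, 7, 8, 9, 10}, the full vertex set. Edge coverage: each edge of G has both endpoints in at least one bag. Running intersection: for every vertex, the bags containing it form a connected subtree. All three properties hold, so this is a valid tree decomposition of width max|bag| − 1 = 2, and hence tw(G) ≤ 2.

Yes; width 2.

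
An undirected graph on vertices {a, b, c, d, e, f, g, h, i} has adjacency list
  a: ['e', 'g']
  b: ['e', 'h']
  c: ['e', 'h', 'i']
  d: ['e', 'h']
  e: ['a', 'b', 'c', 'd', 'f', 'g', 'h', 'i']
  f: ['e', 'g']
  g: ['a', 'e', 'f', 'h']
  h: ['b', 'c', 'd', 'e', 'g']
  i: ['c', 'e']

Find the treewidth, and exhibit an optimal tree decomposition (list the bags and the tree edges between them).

Treewidth 2.
One optimal decomposition is:
Bags: B1 = {e, g, h}  B2 = {c, e, h}  B3 = {b, e, h}  B4 = {e, f, g}  B5 = {d, e, h}  B6 = {c, e, i}  B7 = {a, e, g}
Tree: B1–B2, B2–B3, B1–B4, B3–B5, B2–B6, B4–B7

Each bag holds 3 vertices, so the decomposition has width 2, which upper-bounds the treewidth. On the other hand G contains the 3-clique {a, e, g}. A clique must lie in a single bag of any decomposition, so no decomposition can have width below 2. The upper and lower bounds meet at 2, so that is the treewidth.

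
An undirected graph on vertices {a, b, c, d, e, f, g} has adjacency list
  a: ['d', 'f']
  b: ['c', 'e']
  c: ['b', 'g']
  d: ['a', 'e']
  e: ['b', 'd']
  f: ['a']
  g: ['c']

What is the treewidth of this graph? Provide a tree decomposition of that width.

The largest bag has 2 vertices, giving width 1; this decomposition certifies tw(G) ≤ 1. Any graph with an edge has treewidth ≥ 1, and G has the edge g–c. Hence tw(G) = 1 exactly.

Treewidth 1.
One optimal decomposition is:
Bags: B1 = {c, g}  B2 = {b, c}  B3 = {b, e}  B4 = {d, e}  B5 = {a, d}  B6 = {a, f}
Tree: B1–B2, B2–B3, B3–B4, B4–B5, B5–B6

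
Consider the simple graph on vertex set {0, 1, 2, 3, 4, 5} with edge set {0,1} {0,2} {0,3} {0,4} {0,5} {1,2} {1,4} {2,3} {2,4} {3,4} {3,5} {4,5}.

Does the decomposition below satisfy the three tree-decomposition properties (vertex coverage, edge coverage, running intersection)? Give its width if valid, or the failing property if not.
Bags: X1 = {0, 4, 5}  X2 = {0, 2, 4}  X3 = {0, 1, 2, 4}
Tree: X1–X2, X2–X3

No — vertex 3 appears in no bag.

A tree decomposition must satisfy three properties: every vertex lies in some bag; for every edge, both endpoints lie together in some bag; and for every vertex, the bags containing it form a connected subtree. Here vertex 3 appears in no bag, so the decomposition is invalid.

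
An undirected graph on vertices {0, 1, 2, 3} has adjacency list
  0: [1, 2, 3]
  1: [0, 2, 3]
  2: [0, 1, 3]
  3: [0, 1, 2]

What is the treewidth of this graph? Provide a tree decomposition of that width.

With just one bag of size 4, the width is 4 − 1 = 3, so tw(G) ≤ 3. For the lower bound, the 4 vertices {0, 1, 2, 3} are pairwise adjacent, and any tree decomposition puts a clique entirely inside one bag — forcing width ≥ 3. Combining the bounds, tw(G) = 3.

Treewidth 3.
One such decomposition:
Bags: B1 = {0, 1, 2, 3}
Tree: (single bag)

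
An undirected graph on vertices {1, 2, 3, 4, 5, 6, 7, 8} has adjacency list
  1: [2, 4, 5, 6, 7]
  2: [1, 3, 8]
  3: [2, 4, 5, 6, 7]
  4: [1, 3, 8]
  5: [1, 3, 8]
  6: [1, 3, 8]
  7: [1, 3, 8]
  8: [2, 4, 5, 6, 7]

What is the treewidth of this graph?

A width-3 tree decomposition is:
Bags: B1 = {1, 3, 7, 8}  B2 = {1, 2, 3, 8}  B3 = {1, 3, 5, 8}  B4 = {1, 3, 6, 8}  B5 = {1, 3, 4, 8}
Tree: B1–B2, B2–B3, B3–B4, B4–B5
The largest bag has 4 vertices, giving width 3; this decomposition certifies tw(G) ≤ 3. For the lower bound: the 4 vertex sets {3,7}, {2,8}, {1}, {5} are disjoint, each induces a connected subgraph, and every pair is joined by at least one edge of G. Contracting each set to a single vertex therefore yields K_{4} as a minor, and since treewidth is minor-monotone, tw(G) ≥ tw(K_{4}) = 3. The upper and lower bounds meet at 3, so that is the treewidth.

3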